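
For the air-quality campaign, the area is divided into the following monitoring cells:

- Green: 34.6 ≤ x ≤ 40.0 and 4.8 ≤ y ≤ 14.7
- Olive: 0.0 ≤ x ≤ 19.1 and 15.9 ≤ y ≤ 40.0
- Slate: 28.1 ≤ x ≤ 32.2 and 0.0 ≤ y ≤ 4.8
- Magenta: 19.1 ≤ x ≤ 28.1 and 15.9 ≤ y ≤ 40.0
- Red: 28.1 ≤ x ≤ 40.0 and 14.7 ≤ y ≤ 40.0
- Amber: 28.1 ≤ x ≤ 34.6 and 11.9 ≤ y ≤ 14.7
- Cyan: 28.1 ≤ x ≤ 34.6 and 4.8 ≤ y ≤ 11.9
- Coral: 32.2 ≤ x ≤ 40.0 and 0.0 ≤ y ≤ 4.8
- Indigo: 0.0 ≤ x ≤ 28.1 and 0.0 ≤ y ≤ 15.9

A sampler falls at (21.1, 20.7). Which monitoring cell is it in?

The point has x = 21.1 and y = 20.7.
Only Magenta satisfies 19.1 ≤ x ≤ 28.1 and 15.9 ≤ y ≤ 40.0.

Magenta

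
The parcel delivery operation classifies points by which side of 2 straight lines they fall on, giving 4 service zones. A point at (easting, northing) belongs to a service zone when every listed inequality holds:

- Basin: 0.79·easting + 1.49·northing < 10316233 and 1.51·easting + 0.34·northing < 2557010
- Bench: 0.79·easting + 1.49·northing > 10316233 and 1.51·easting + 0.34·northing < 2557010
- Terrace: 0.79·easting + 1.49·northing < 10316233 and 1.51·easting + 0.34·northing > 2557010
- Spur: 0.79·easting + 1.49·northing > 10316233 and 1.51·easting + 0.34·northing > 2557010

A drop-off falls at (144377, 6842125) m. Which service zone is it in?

0.79·144377 + 1.49·6842125 = 10308824.080, which is < 10316233
1.51·144377 + 0.34·6842125 = 2544331.770, which is < 2557010
This sign pattern matches Basin.

Basin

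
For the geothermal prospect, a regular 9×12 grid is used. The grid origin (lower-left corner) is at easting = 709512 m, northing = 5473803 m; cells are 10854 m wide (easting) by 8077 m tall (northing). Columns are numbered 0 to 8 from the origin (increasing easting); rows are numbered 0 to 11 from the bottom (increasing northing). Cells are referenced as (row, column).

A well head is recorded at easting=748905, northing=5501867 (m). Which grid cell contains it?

(3, 3)

Column index: ⌊(748905 − 709512) / 10854⌋ = ⌊3.629⌋ = 3
Row offset from origin: ⌊(5501867 − 5473803) / 8077⌋ = ⌊3.475⌋ = 3 → row 3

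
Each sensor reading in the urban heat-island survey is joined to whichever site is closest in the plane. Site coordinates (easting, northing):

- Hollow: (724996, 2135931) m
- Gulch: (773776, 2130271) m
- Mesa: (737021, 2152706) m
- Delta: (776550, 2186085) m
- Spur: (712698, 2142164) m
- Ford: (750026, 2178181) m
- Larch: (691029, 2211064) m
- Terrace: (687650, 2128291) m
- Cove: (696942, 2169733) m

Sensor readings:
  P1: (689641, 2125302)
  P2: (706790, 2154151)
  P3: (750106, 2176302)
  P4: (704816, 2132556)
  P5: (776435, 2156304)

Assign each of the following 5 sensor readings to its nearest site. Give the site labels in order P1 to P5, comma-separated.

Terrace, Spur, Ford, Spur, Gulch

P1 → Terrace (d²=12898202.00)
P2 → Spur (d²=178592633.00)
P3 → Ford (d²=3537041.00)
P4 → Spur (d²=154439588.00)
P5 → Gulch (d²=684787370.00)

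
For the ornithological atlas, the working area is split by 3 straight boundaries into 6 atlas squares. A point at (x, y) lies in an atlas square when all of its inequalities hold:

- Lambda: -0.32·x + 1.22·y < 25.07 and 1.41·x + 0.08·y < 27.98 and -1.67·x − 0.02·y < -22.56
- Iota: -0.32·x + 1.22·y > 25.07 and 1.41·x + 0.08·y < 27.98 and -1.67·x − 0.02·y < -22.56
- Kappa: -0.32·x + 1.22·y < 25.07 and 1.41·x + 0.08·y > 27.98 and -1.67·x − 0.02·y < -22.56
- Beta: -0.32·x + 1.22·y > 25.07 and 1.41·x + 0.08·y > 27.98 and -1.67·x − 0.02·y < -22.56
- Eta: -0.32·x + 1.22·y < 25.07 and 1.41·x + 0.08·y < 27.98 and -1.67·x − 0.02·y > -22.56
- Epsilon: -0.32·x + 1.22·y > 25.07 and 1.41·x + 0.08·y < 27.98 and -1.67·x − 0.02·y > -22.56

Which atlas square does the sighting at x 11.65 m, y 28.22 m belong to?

-0.32·11.65 + 1.22·28.22 = 30.700, which is > 25.07
1.41·11.65 + 0.08·28.22 = 18.684, which is < 27.98
-1.67·11.65 − 0.02·28.22 = -20.020, which is > -22.56
This sign pattern matches Epsilon.

Epsilon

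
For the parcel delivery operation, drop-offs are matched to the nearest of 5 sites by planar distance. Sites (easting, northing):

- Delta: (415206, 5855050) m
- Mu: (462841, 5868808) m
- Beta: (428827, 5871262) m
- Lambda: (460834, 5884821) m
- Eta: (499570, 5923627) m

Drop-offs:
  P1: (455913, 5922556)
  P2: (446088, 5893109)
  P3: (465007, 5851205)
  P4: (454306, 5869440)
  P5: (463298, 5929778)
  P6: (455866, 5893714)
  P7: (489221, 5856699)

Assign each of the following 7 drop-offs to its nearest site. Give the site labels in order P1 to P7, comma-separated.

Lambda, Lambda, Mu, Mu, Eta, Lambda, Mu

P1 → Lambda (d²=1448146466.00)
P2 → Lambda (d²=286135460.00)
P3 → Mu (d²=314557165.00)
P4 → Mu (d²=73245649.00)
P5 → Eta (d²=1353492785.00)
P6 → Lambda (d²=103766473.00)
P7 → Mu (d²=842532281.00)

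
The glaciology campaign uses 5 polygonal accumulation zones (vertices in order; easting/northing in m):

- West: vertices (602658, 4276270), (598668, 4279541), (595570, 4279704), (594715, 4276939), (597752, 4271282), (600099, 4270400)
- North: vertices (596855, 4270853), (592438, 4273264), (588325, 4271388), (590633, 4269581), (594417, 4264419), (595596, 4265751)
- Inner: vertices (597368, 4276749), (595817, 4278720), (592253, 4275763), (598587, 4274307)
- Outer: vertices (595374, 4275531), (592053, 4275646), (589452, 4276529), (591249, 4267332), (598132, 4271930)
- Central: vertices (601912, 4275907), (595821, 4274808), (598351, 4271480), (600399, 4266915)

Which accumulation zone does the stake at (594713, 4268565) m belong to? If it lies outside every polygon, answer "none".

Cast a ray rightward from (594713, 4268565). For each polygon, the edges (by vertex number in listed order) whose endpoints lie on opposite sides of northing = 4268565, where each meets that height, and whether that is right or left of the point:
West: no edge straddles that height → 0 crossings.
North: 4–5 at easting≈591377.8 (left), 6–1 at easting≈596290.4 (right) → 1 crossing.
Inner: no edge straddles that height → 0 crossings.
Outer: 3–4 at easting≈591008.1 (left), 4–5 at easting≈593094.7 (left) → 0 crossings.
Central: 3–4 at easting≈599658.8 (right), 4–1 at easting≈600676.6 (right) → 2 crossings.
Only North has an odd count, so the point is inside North.

North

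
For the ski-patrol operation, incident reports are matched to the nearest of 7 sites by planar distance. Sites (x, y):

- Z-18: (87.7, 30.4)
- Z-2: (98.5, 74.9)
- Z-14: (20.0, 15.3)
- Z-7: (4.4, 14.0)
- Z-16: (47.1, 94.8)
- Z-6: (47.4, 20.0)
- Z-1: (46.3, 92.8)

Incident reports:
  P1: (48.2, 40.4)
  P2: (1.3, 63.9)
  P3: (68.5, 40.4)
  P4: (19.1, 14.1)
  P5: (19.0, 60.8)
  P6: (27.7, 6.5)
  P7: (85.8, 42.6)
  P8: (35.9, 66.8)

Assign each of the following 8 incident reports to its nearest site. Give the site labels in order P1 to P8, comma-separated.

Z-6, Z-7, Z-18, Z-14, Z-1, Z-14, Z-18, Z-1

P1 → Z-6 (d²=416.80)
P2 → Z-7 (d²=2499.62)
P3 → Z-18 (d²=468.64)
P4 → Z-14 (d²=2.25)
P5 → Z-1 (d²=1769.29)
P6 → Z-14 (d²=136.73)
P7 → Z-18 (d²=152.45)
P8 → Z-1 (d²=784.16)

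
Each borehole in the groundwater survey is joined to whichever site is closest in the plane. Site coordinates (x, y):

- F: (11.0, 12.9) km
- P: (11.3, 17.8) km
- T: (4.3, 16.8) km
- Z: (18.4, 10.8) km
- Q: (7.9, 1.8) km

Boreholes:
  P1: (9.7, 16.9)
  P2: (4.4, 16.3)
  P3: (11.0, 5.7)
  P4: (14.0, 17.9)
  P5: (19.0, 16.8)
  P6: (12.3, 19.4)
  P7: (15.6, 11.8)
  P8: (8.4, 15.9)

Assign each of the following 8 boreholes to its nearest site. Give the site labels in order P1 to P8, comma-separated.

P, T, Q, P, Z, P, Z, P

P1 → P (d²=3.37)
P2 → T (d²=0.26)
P3 → Q (d²=24.82)
P4 → P (d²=7.30)
P5 → Z (d²=36.36)
P6 → P (d²=3.56)
P7 → Z (d²=8.84)
P8 → P (d²=12.02)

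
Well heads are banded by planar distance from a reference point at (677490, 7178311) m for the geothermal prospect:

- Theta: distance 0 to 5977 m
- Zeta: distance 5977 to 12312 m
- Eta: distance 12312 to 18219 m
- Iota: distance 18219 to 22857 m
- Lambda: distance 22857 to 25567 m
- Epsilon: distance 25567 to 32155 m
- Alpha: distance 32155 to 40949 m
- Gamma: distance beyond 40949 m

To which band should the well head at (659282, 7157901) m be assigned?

Epsilon

Distance = √((659282−677490)² + (7157901−7178311)²) = √(331531264.000 + 416568100.000) = 27351.405 m.
25567 ≤ 27351.405 < 32155 → Epsilon.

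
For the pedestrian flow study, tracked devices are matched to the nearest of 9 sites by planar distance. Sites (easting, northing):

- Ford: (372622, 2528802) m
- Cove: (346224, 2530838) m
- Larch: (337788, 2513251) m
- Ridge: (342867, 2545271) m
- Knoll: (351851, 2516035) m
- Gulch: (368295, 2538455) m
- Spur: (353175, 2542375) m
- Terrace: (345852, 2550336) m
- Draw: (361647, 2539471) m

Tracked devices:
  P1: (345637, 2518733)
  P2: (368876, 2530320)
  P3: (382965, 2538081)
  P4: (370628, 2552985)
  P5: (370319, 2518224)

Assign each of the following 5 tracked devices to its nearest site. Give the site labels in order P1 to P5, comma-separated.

P1 → Knoll (d²=45893000.00)
P2 → Ford (d²=16336840.00)
P3 → Ford (d²=193077490.00)
P4 → Gulch (d²=216563789.00)
P5 → Ford (d²=117197893.00)

Knoll, Ford, Ford, Gulch, Ford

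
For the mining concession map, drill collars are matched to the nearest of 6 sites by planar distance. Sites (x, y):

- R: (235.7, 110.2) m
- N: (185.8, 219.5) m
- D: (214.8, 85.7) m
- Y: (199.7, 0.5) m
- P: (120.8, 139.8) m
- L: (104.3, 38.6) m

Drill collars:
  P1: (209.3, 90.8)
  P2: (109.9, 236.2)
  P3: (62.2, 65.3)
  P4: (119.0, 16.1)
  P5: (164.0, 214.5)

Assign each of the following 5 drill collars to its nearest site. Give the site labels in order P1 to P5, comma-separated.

D, N, L, L, N

P1 → D (d²=56.26)
P2 → N (d²=6039.70)
P3 → L (d²=2485.30)
P4 → L (d²=722.34)
P5 → N (d²=500.24)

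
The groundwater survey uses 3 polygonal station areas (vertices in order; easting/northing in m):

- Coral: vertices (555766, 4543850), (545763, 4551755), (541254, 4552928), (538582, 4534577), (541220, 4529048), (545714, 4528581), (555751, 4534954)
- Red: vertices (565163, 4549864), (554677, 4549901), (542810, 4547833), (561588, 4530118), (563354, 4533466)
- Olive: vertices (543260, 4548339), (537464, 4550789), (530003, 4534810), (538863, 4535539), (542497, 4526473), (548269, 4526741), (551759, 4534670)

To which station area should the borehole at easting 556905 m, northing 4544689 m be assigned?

Red

Cast a ray rightward from (556905, 4544689). For each polygon, the edges (by vertex number in listed order) whose endpoints lie on opposite sides of northing = 4544689, where each meets that height, and whether that is right or left of the point:
Coral: 1–2 at easting≈554704.3 (left), 3–4 at easting≈540054.4 (left) → 0 crossings.
Red: 3–4 at easting≈546142.7 (left), 5–1 at easting≈564592.1 (right) → 1 crossing.
Olive: 2–3 at easting≈534615.8 (left), 7–1 at easting≈545529.5 (left) → 0 crossings.
Only Red has an odd count, so the point is inside Red.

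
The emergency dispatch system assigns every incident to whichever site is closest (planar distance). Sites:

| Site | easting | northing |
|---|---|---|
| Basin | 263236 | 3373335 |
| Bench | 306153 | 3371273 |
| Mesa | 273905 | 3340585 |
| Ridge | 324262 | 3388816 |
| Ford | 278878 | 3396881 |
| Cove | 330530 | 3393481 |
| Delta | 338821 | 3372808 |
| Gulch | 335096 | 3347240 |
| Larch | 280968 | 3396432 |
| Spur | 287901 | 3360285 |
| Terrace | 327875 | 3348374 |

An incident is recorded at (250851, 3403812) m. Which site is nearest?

Squared distances to each site:
Basin: 1082235754.000; Bench: 4117097725.000; Mesa: 4529140445.000; Ridge: 5614054937.000; Ford: 833551490.000; Cove: 6455472602.000; Delta: 8699968916.000; Gulch: 10297611209.000; Larch: 961498089.000; Spur: 3267302229.000; Terrace: 9006068420.000.
Minimum at Ford.

Ford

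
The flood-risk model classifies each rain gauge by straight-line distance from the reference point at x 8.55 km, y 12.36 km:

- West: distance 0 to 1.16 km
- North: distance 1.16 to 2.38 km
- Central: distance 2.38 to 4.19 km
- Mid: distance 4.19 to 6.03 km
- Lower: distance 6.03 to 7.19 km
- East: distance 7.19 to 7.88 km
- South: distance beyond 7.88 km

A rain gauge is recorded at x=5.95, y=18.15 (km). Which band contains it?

Lower

Distance = √((5.95−8.55)² + (18.15−12.36)²) = √(6.760 + 33.524) = 6.347 km.
6.03 ≤ 6.347 < 7.19 → Lower.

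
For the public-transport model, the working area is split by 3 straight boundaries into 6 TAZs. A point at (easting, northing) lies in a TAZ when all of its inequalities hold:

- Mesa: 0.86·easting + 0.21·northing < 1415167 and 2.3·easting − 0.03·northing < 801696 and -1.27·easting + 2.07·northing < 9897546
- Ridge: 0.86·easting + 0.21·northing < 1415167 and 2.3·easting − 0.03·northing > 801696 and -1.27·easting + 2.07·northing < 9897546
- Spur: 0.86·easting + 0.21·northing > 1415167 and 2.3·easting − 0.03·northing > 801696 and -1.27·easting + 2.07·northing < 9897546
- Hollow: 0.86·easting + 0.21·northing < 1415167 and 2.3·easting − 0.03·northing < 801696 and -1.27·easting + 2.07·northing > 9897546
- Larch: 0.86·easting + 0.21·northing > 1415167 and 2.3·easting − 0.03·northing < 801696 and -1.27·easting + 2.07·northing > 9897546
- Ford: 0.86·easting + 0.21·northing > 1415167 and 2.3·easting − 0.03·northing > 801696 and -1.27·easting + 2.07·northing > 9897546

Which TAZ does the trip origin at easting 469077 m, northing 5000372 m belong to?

0.86·469077 + 0.21·5000372 = 1453484.340, which is > 1415167
2.3·469077 − 0.03·5000372 = 928865.940, which is > 801696
-1.27·469077 + 2.07·5000372 = 9755042.250, which is < 9897546
This sign pattern matches Spur.

Spur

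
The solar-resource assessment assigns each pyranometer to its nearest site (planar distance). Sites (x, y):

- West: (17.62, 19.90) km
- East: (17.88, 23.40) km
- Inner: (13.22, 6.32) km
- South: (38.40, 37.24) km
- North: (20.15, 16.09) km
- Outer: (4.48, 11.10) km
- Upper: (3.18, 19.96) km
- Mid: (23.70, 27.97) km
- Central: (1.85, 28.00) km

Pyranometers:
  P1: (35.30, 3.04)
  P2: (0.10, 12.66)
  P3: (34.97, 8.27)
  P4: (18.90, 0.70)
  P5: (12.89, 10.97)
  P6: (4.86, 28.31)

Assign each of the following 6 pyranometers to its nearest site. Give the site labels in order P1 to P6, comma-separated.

P1 → North (d²=399.82)
P2 → Outer (d²=21.62)
P3 → North (d²=280.78)
P4 → Inner (d²=63.85)
P5 → Inner (d²=21.73)
P6 → Central (d²=9.16)

North, Outer, North, Inner, Inner, Central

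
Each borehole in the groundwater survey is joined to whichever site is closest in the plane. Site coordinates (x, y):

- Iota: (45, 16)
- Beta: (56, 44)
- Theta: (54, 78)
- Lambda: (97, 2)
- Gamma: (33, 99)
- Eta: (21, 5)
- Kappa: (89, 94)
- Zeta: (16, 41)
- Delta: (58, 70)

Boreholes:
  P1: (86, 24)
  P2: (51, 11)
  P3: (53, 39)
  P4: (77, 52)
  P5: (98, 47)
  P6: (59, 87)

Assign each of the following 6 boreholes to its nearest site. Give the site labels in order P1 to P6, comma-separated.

P1 → Lambda (d²=605.00)
P2 → Iota (d²=61.00)
P3 → Beta (d²=34.00)
P4 → Beta (d²=505.00)
P5 → Beta (d²=1773.00)
P6 → Theta (d²=106.00)

Lambda, Iota, Beta, Beta, Beta, Theta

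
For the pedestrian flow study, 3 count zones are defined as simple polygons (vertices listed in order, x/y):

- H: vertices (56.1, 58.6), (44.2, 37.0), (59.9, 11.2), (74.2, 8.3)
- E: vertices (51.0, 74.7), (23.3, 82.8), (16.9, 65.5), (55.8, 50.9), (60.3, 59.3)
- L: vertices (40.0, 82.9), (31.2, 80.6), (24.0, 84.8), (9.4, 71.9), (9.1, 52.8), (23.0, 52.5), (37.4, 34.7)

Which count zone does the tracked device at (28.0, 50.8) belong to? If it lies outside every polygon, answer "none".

L

Cast a ray rightward from (28.0, 50.8). For each polygon, the edges (by vertex number in listed order) whose endpoints lie on opposite sides of y = 50.8, where each meets that height, and whether that is right or left of the point:
H: 1–2 at x≈51.80 (right), 4–1 at x≈58.91 (right) → 2 crossings.
E: no edge straddles that height → 0 crossings.
L: 6–7 at x≈24.38 (left), 7–1 at x≈38.27 (right) → 1 crossing.
Only L has an odd count, so the point is inside L.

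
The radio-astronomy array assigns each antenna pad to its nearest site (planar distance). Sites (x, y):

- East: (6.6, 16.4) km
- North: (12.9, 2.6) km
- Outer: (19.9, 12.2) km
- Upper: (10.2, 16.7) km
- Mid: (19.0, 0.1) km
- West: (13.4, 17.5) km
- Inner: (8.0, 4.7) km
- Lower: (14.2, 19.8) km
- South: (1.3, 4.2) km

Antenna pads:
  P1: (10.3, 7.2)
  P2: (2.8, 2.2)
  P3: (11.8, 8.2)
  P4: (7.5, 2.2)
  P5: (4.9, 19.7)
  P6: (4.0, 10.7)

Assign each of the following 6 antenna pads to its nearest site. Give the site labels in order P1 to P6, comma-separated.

Inner, South, Inner, Inner, East, East

P1 → Inner (d²=11.54)
P2 → South (d²=6.25)
P3 → Inner (d²=26.69)
P4 → Inner (d²=6.50)
P5 → East (d²=13.78)
P6 → East (d²=39.25)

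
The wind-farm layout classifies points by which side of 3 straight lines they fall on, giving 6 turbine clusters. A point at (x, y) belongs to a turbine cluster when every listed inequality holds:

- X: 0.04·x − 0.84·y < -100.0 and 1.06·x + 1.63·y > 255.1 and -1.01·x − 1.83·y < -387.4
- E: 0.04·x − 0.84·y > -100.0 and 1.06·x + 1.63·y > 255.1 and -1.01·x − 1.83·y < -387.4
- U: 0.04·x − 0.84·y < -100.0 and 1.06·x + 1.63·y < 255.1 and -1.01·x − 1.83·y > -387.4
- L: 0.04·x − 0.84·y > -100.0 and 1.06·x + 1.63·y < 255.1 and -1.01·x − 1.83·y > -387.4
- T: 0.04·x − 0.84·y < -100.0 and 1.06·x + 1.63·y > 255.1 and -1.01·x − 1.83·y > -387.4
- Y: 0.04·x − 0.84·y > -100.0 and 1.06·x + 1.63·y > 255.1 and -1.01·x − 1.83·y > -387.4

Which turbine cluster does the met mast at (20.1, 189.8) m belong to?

0.04·20.1 − 0.84·189.8 = -158.628, which is < -100.0
1.06·20.1 + 1.63·189.8 = 330.680, which is > 255.1
-1.01·20.1 − 1.83·189.8 = -367.635, which is > -387.4
This sign pattern matches T.

T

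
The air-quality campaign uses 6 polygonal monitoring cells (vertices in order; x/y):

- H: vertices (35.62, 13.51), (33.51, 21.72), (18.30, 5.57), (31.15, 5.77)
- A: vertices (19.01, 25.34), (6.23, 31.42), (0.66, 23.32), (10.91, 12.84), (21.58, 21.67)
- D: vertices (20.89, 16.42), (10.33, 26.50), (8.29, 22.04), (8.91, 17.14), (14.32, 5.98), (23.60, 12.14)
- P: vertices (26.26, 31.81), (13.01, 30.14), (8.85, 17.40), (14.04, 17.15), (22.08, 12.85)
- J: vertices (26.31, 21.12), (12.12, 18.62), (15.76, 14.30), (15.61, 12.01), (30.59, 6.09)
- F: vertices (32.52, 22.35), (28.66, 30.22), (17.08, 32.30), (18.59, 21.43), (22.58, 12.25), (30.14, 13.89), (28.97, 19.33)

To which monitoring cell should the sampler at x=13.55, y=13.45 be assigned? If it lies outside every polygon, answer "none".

Cast a ray rightward from (13.55, 13.45). For each polygon, the edges (by vertex number in listed order) whose endpoints lie on opposite sides of y = 13.45, where each meets that height, and whether that is right or left of the point:
H: 2–3 at x≈25.721 (right), 4–1 at x≈35.585 (right) → 2 crossings.
A: 3–4 at x≈10.313 (left), 4–5 at x≈11.647 (left) → 0 crossings.
D: 4–5 at x≈10.699 (left), 6–1 at x≈22.771 (right) → 1 crossing.
P: 4–5 at x≈20.958 (right), 5–1 at x≈22.212 (right) → 2 crossings.
J: 3–4 at x≈15.704 (right), 5–1 at x≈28.494 (right) → 2 crossings.
F: 4–5 at x≈22.058 (right), 5–6 at x≈28.112 (right) → 2 crossings.
Only D has an odd count, so the point is inside D.

D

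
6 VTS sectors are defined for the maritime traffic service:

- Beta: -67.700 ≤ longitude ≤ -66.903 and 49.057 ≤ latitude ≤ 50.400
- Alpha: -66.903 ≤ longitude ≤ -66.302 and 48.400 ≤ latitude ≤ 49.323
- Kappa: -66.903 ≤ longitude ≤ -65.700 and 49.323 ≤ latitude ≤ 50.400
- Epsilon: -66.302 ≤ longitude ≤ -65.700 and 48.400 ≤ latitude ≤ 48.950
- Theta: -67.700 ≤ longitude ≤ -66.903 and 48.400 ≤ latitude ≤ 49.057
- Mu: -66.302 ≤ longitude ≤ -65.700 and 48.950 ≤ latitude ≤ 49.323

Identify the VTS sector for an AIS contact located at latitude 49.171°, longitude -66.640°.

Alpha

The point has longitude = -66.640 and latitude = 49.171.
Only Alpha satisfies -66.903 ≤ longitude ≤ -66.302 and 48.400 ≤ latitude ≤ 49.323.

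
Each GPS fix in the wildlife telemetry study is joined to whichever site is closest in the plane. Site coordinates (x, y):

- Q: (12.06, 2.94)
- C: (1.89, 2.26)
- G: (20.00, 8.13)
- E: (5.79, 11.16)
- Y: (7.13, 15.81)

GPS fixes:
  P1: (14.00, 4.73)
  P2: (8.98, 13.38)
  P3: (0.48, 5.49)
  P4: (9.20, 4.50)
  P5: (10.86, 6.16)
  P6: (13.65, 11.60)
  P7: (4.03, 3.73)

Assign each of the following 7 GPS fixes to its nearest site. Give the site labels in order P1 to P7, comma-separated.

P1 → Q (d²=6.97)
P2 → Y (d²=9.33)
P3 → C (d²=12.42)
P4 → Q (d²=10.61)
P5 → Q (d²=11.81)
P6 → G (d²=52.36)
P7 → C (d²=6.74)

Q, Y, C, Q, Q, G, C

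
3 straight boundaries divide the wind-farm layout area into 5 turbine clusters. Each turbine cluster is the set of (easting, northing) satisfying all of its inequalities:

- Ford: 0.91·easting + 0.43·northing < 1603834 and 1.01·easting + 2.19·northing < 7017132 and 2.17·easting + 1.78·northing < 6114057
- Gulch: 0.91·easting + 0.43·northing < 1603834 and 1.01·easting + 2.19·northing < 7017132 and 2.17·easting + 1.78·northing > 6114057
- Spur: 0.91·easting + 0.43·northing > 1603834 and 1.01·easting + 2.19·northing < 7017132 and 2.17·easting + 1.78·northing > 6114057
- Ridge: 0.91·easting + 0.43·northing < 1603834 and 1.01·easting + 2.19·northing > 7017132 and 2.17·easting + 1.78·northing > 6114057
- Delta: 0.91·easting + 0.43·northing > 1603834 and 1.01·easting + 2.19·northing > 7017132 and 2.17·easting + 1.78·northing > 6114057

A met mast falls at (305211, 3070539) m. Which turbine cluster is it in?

Ridge

0.91·305211 + 0.43·3070539 = 1598073.780, which is < 1603834
1.01·305211 + 2.19·3070539 = 7032743.520, which is > 7017132
2.17·305211 + 1.78·3070539 = 6127867.290, which is > 6114057
This sign pattern matches Ridge.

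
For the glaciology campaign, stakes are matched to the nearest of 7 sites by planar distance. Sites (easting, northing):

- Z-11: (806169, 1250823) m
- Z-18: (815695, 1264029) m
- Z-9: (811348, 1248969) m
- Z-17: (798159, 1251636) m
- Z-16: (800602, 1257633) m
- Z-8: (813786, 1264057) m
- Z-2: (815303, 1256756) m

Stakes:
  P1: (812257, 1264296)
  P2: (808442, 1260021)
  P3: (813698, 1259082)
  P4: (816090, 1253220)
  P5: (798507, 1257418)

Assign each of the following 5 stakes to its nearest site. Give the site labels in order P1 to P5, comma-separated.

Z-8, Z-8, Z-2, Z-2, Z-16

P1 → Z-8 (d²=2394962.00)
P2 → Z-8 (d²=44847632.00)
P3 → Z-2 (d²=7986301.00)
P4 → Z-2 (d²=13122665.00)
P5 → Z-16 (d²=4435250.00)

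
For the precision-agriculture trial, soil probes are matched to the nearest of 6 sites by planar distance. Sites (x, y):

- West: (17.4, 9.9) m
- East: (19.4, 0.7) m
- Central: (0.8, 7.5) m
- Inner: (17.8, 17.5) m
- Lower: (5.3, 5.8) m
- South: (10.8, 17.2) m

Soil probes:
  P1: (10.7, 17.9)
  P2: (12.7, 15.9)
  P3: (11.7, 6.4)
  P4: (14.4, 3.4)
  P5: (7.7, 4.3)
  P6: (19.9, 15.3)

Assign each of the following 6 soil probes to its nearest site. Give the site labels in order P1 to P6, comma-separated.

P1 → South (d²=0.50)
P2 → South (d²=5.30)
P3 → Lower (d²=41.32)
P4 → East (d²=32.29)
P5 → Lower (d²=8.01)
P6 → Inner (d²=9.25)

South, South, Lower, East, Lower, Inner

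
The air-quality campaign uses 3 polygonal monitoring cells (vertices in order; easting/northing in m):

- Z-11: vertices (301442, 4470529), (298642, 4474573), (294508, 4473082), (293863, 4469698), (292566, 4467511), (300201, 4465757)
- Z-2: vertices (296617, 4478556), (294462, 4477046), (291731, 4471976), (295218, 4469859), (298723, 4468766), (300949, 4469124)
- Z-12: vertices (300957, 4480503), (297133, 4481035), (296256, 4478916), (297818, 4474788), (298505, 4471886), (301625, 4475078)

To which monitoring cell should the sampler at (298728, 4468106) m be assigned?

Z-11

Cast a ray rightward from (298728, 4468106). For each polygon, the edges (by vertex number in listed order) whose endpoints lie on opposite sides of northing = 4468106, where each meets that height, and whether that is right or left of the point:
Z-11: 4–5 at easting≈292918.9 (left), 6–1 at easting≈300811.9 (right) → 1 crossing.
Z-2: no edge straddles that height → 0 crossings.
Z-12: no edge straddles that height → 0 crossings.
Only Z-11 has an odd count, so the point is inside Z-11.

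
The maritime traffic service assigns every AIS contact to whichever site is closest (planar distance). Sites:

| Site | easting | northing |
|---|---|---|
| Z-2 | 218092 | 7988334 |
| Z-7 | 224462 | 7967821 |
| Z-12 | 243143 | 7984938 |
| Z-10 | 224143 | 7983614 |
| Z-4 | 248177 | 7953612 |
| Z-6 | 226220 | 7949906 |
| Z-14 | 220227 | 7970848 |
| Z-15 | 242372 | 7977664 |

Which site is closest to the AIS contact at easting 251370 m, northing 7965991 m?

Squared distances to each site:
Z-2: 1606634933.000; Z-7: 727389364.000; Z-12: 426672338.000; Z-10: 1051879658.000; Z-4: 163434890.000; Z-6: 891249725.000; Z-14: 993476898.000; Z-15: 217222933.000.
Minimum at Z-4.

Z-4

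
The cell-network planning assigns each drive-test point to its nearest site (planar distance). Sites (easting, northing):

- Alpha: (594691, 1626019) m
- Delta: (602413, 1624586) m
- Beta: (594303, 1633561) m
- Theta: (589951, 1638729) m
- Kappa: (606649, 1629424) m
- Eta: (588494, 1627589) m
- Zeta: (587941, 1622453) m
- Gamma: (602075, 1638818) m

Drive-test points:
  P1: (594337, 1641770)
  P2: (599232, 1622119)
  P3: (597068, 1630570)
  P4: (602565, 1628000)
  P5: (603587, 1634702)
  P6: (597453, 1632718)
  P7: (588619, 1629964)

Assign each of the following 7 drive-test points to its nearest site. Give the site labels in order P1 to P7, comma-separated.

Theta, Delta, Beta, Delta, Gamma, Beta, Eta

P1 → Theta (d²=28484677.00)
P2 → Delta (d²=16204850.00)
P3 → Beta (d²=16591306.00)
P4 → Delta (d²=11678500.00)
P5 → Gamma (d²=19227600.00)
P6 → Beta (d²=10633149.00)
P7 → Eta (d²=5656250.00)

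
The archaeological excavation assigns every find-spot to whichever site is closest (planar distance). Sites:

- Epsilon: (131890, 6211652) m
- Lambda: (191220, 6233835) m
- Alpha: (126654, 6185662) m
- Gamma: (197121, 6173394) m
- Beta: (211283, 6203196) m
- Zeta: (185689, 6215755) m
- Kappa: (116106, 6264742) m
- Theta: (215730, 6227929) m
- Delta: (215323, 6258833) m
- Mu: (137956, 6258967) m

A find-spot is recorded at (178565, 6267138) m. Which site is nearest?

Squared distances to each site:
Epsilon: 5257251821.000; Lambda: 1269238834.000; Alpha: 9333090497.000; Gamma: 9132262672.000; Beta: 5159046888.000; Zeta: 2690964065.000; Kappa: 3906867497.000; Theta: 2918582906.000; Delta: 1420123589.000; Mu: 1715856122.000.
Minimum at Lambda.

Lambda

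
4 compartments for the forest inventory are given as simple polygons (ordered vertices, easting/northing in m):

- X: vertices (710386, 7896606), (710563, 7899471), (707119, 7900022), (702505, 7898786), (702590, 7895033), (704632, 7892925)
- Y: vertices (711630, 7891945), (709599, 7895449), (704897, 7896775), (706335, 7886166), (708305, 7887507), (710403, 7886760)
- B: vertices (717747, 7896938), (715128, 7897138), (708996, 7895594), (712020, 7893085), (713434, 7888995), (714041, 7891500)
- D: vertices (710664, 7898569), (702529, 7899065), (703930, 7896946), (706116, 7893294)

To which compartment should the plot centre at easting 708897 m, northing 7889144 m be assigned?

Cast a ray rightward from (708897, 7889144). For each polygon, the edges (by vertex number in listed order) whose endpoints lie on opposite sides of northing = 7889144, where each meets that height, and whether that is right or left of the point:
X: no edge straddles that height → 0 crossings.
Y: 3–4 at easting≈705931.3 (left), 6–1 at easting≈710967.2 (right) → 1 crossing.
B: 4–5 at easting≈713382.5 (right), 5–6 at easting≈713470.1 (right) → 2 crossings.
D: no edge straddles that height → 0 crossings.
Only Y has an odd count, so the point is inside Y.

Y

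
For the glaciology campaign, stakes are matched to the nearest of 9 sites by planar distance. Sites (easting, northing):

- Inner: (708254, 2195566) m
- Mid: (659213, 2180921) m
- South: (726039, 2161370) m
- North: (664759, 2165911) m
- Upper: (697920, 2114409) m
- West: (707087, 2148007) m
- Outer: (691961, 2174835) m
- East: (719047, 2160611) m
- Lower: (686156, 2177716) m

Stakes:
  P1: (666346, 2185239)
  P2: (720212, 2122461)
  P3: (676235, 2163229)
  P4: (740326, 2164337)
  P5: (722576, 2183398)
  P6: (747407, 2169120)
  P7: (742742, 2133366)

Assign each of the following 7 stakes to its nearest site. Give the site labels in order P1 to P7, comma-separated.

P1 → Mid (d²=69524813.00)
P2 → Upper (d²=561767968.00)
P3 → North (d²=138891700.00)
P4 → South (d²=212921458.00)
P5 → Inner (d²=353179908.00)
P6 → South (d²=516653924.00)
P7 → South (d²=1063214225.00)

Mid, Upper, North, South, Inner, South, South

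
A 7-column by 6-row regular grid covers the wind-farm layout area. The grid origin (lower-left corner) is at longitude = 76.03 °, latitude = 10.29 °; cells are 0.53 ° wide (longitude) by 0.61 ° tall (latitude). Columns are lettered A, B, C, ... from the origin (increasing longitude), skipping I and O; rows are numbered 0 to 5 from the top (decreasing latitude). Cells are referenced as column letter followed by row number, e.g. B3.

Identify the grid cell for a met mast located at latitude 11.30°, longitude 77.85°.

Column index: ⌊(77.85 − 76.03) / 0.53⌋ = ⌊3.434⌋ = 3 → column D
Row offset from origin: ⌊(11.30 − 10.29) / 0.61⌋ = ⌊1.656⌋ = 1 → row 4 (counted from top)

D4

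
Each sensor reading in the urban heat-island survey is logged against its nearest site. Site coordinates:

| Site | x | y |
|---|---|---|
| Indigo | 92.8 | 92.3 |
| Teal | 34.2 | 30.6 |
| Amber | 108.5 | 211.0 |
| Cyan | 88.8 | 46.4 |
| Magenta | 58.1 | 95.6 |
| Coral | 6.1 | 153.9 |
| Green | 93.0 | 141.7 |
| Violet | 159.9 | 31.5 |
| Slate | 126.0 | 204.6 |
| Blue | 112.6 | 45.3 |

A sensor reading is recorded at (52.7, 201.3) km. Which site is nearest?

Squared distances to each site:
Indigo: 13489.010; Teal: 29480.740; Amber: 3207.730; Cyan: 25297.220; Magenta: 11201.650; Coral: 4418.320; Green: 5176.250; Violet: 40323.880; Slate: 5383.780; Blue: 27924.010.
Minimum at Amber.

Amber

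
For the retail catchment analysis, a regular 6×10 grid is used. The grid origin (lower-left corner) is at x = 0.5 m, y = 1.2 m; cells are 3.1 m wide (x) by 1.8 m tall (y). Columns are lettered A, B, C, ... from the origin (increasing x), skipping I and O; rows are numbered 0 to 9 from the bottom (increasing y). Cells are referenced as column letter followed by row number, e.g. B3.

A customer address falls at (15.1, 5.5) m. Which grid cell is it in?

E2

Column index: ⌊(15.1 − 0.5) / 3.1⌋ = ⌊4.710⌋ = 4 → column E
Row offset from origin: ⌊(5.5 − 1.2) / 1.8⌋ = ⌊2.389⌋ = 2 → row 2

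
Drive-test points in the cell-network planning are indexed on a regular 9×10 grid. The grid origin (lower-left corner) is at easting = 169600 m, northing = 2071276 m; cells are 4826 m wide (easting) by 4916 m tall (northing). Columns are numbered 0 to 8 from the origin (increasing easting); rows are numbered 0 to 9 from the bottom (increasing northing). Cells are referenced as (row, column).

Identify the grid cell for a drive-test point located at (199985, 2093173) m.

Column index: ⌊(199985 − 169600) / 4826⌋ = ⌊6.296⌋ = 6
Row offset from origin: ⌊(2093173 − 2071276) / 4916⌋ = ⌊4.454⌋ = 4 → row 4

(4, 6)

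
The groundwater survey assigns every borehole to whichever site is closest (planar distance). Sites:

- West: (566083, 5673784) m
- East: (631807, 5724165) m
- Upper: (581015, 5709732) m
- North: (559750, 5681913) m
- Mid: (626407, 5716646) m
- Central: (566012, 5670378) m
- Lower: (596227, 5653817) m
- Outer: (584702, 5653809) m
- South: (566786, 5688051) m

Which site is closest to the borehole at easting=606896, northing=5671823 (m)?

Squared distances to each site:
West: 1669546490.000; East: 3360242885.000; Upper: 2106918442.000; North: 2324553416.000; Mid: 2389780450.000; Central: 1673589481.000; Lower: 438043597.000; Outer: 817077832.000; South: 1872160084.000.
Minimum at Lower.

Lower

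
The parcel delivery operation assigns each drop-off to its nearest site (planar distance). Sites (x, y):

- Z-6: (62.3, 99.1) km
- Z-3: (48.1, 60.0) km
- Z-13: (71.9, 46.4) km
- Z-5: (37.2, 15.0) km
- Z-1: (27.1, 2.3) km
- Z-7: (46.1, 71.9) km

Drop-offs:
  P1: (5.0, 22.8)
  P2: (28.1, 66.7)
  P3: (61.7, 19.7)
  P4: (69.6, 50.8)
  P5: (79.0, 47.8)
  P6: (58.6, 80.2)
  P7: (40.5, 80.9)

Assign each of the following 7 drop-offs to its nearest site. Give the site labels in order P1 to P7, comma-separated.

P1 → Z-1 (d²=908.66)
P2 → Z-7 (d²=351.04)
P3 → Z-5 (d²=622.34)
P4 → Z-13 (d²=24.65)
P5 → Z-13 (d²=52.37)
P6 → Z-7 (d²=225.14)
P7 → Z-7 (d²=112.36)

Z-1, Z-7, Z-5, Z-13, Z-13, Z-7, Z-7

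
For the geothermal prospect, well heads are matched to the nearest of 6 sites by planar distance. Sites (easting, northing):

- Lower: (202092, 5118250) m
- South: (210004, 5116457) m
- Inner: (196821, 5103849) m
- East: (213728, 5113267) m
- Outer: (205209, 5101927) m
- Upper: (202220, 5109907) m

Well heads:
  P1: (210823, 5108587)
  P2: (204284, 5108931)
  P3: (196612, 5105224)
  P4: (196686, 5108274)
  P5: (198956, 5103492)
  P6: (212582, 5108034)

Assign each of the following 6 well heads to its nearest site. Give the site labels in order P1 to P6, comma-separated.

East, Upper, Inner, Inner, Inner, East

P1 → East (d²=30341425.00)
P2 → Upper (d²=5212672.00)
P3 → Inner (d²=1934306.00)
P4 → Inner (d²=19598850.00)
P5 → Inner (d²=4685674.00)
P6 → East (d²=28697605.00)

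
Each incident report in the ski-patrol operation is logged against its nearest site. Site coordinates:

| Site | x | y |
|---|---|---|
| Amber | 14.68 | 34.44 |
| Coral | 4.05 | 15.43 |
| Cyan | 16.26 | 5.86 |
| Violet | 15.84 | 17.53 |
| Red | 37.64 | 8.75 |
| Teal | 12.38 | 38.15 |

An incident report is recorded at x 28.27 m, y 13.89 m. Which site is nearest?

Red

Squared distances to each site:
Amber: 606.991; Coral: 588.980; Cyan: 208.721; Violet: 167.755; Red: 114.217; Teal: 841.040.
Minimum at Red.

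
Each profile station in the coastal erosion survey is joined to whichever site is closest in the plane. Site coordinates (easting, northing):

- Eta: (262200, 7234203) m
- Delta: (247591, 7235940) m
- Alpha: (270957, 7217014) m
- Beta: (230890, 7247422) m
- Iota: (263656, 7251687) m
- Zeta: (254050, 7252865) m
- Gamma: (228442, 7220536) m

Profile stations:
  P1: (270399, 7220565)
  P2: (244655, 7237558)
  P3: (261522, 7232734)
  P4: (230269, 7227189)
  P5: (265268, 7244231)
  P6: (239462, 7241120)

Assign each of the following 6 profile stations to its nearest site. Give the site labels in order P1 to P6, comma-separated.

P1 → Alpha (d²=12920965.00)
P2 → Delta (d²=11238020.00)
P3 → Eta (d²=2617645.00)
P4 → Gamma (d²=47600338.00)
P5 → Iota (d²=58190480.00)
P6 → Delta (d²=92913041.00)

Alpha, Delta, Eta, Gamma, Iota, Delta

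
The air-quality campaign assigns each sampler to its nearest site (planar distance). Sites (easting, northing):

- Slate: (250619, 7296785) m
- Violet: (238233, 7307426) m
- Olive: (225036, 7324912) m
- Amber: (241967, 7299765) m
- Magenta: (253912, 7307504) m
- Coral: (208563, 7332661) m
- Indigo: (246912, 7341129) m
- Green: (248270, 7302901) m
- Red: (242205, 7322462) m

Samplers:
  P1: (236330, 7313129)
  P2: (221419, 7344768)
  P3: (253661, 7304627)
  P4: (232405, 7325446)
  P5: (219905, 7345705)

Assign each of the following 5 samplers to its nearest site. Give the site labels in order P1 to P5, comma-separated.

Violet, Coral, Magenta, Olive, Coral

P1 → Violet (d²=36145618.00)
P2 → Coral (d²=311856185.00)
P3 → Magenta (d²=8340130.00)
P4 → Olive (d²=54587317.00)
P5 → Coral (d²=298786900.00)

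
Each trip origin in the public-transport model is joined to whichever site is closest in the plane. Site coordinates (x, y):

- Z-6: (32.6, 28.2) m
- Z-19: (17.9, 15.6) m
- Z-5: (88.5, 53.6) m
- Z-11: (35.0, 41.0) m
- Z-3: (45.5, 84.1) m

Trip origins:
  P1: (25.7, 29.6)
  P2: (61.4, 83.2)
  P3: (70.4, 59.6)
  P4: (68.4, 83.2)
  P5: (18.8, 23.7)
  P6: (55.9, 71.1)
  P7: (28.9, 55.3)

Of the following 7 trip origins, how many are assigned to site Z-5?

P1 → Z-6
P2 → Z-3
P3 → Z-5
P4 → Z-3
P5 → Z-19
P6 → Z-3
P7 → Z-11
1 of the 7 goes to Z-5.

1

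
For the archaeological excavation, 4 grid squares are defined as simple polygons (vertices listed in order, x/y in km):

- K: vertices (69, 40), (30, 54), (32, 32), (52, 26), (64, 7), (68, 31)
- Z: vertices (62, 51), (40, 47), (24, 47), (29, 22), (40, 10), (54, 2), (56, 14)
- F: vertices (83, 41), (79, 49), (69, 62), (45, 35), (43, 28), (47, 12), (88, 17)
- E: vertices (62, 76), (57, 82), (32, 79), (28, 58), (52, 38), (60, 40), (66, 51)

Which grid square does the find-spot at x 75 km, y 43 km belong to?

Cast a ray rightward from (75, 43). For each polygon, the edges (by vertex number in listed order) whose endpoints lie on opposite sides of y = 43, where each meets that height, and whether that is right or left of the point:
K: 1–2 at x≈60.6 (left), 2–3 at x≈31.0 (left) → 0 crossings.
Z: 3–4 at x≈24.8 (left), 7–1 at x≈60.7 (left) → 0 crossings.
F: 1–2 at x≈82.0 (right), 3–4 at x≈52.1 (left) → 1 crossing.
E: 4–5 at x≈46.0 (left), 6–7 at x≈61.6 (left) → 0 crossings.
Only F has an odd count, so the point is inside F.

F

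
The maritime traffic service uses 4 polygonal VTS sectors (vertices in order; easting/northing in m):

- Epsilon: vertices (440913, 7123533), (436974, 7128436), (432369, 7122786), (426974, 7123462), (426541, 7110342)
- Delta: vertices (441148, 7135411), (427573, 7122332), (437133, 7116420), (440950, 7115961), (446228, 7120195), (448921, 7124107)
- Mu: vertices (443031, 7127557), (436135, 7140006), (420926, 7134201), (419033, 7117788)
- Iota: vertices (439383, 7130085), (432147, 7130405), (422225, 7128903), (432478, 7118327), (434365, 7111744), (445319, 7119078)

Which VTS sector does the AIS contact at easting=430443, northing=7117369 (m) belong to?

Cast a ray rightward from (430443, 7117369). For each polygon, the edges (by vertex number in listed order) whose endpoints lie on opposite sides of northing = 7117369, where each meets that height, and whether that is right or left of the point:
Epsilon: 4–5 at easting≈426772.9 (left), 5–1 at easting≈434197.1 (right) → 1 crossing.
Delta: 2–3 at easting≈435598.4 (right), 4–5 at easting≈442705.2 (right) → 2 crossings.
Mu: no edge straddles that height → 0 crossings.
Iota: 4–5 at easting≈432752.6 (right), 5–6 at easting≈442766.5 (right) → 2 crossings.
Only Epsilon has an odd count, so the point is inside Epsilon.

Epsilon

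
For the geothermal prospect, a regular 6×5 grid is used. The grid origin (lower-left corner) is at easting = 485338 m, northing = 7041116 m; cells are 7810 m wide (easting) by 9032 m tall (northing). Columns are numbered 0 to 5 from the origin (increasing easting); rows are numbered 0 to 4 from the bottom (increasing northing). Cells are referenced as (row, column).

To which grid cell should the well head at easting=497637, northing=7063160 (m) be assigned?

Column index: ⌊(497637 − 485338) / 7810⌋ = ⌊1.575⌋ = 1
Row offset from origin: ⌊(7063160 − 7041116) / 9032⌋ = ⌊2.441⌋ = 2 → row 2

(2, 1)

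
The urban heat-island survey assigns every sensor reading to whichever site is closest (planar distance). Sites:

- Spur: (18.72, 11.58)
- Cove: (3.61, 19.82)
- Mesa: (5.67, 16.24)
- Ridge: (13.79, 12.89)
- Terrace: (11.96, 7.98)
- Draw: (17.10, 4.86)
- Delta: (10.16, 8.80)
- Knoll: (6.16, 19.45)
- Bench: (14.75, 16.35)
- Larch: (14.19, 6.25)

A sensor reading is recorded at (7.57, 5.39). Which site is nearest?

Delta

Squared distances to each site:
Spur: 162.639; Cove: 223.906; Mesa: 121.332; Ridge: 94.938; Terrace: 25.980; Draw: 91.102; Delta: 18.336; Knoll: 199.672; Bench: 171.674; Larch: 44.564.
Minimum at Delta.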